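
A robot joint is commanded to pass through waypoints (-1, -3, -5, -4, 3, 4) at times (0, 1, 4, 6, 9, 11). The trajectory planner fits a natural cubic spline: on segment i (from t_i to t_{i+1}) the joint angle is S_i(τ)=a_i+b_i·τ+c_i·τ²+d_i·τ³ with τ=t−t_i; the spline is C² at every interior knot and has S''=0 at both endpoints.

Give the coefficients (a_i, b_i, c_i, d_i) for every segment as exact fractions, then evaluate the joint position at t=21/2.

  seg 0: a=-1 b=-26533/12282 c=0 d=1969/12282
  seg 1: a=-3 b=-10313/6141 c=1969/4094 d=-587/12282
  seg 2: a=-5 b=-1033/12282 c=104/2047 d=2963/24564
  seg 3: a=-4 b=19241/12282 c=3171/4094 d=-3187/18423
  seg 4: a=3 b=18953/12282 c=-3203/4094 d=3203/24564
S(21/2) = 261655/65504

Δ: Δ0=-2, Δ1=-2/3, Δ2=1/2, Δ3=7/3, Δ4=1/2
row 1: diag=8, rhs=8; c'=3/8, d'=1
row 2: denom=10−3·3/8=71/8; d'=(7−3·1)/(71/8)=32/71
row 3: denom=10−2·16/71=678/71; d'=(11−2·32/71)/(678/71)=239/226
row 4: denom=10−3·71/226=2047/226; d'=(-11−3·239/226)/(2047/226)=-3203/2047
back: M4=-3203/2047
back: M3=239/226−71/226·-3203/2047=3171/2047
back: M2=32/71−16/71·3171/2047=208/2047
back: M1=1−3/8·208/2047=1969/2047
M: M0=0, M1=1969/2047, M2=208/2047, M3=3171/2047, M4=-3203/2047, M5=0
seg 0: a=-1, c=M0/2=0, d=(M1−M0)/(6·1)=1969/12282, b=Δ0−h0·(2M0+M1)/6=-26533/12282
seg 1: a=-3, c=M1/2=1969/4094, d=(M2−M1)/(6·3)=-587/12282, b=Δ1−h1·(2M1+M2)/6=-10313/6141
seg 2: a=-5, c=M2/2=104/2047, d=(M3−M2)/(6·2)=2963/24564, b=Δ2−h2·(2M2+M3)/6=-1033/12282
seg 3: a=-4, c=M3/2=3171/4094, d=(M4−M3)/(6·3)=-3187/18423, b=Δ3−h3·(2M3+M4)/6=19241/12282
seg 4: a=3, c=M4/2=-3203/4094, d=(M5−M4)/(6·2)=3203/24564, b=Δ4−h4·(2M4+M5)/6=18953/12282
t_q=21/2 → seg 4, τ=3/2; S=3+18953/12282·τ+-3203/4094·τ²+3203/24564·τ³=261655/65504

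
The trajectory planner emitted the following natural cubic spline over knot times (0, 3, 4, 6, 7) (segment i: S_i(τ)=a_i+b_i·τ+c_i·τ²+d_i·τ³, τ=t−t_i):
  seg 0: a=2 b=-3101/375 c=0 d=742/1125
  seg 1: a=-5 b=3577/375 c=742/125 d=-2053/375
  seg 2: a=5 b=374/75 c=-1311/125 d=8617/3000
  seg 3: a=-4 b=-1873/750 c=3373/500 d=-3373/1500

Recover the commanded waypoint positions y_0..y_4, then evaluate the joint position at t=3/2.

y_0=2 y_1=-5 y_2=5 y_3=-4 y_4=-2
S(3/2) = -4089/500

y_0 = S_0(0) = a_0 = 2
y_1 = S_1(0) = a_1 = -5
y_2 = S_2(0) = a_2 = 5
y_3 = S_3(0) = a_3 = -4
y_4 = S_3(1) = -2
t_q=3/2 is in segment 0 (τ=3/2); S_0(τ)=-4089/500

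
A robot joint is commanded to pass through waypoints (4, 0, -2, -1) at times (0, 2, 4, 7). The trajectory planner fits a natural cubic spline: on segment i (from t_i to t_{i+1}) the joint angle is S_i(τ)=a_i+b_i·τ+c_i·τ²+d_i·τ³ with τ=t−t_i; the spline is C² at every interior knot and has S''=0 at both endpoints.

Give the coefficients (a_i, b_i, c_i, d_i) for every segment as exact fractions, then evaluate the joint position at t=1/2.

Δ: Δ0=-2, Δ1=-1, Δ2=1/3
row 1: diag=8, rhs=6; c'=1/4, d'=3/4
row 2: denom=10−2·1/4=19/2; d'=(8−2·3/4)/(19/2)=13/19
back: M2=13/19
back: M1=3/4−1/4·13/19=11/19
M: M0=0, M1=11/19, M2=13/19, M3=0
seg 0: a=4, c=M0/2=0, d=(M1−M0)/(6·2)=11/228, b=Δ0−h0·(2M0+M1)/6=-125/57
seg 1: a=0, c=M1/2=11/38, d=(M2−M1)/(6·2)=1/114, b=Δ1−h1·(2M1+M2)/6=-92/57
seg 2: a=-2, c=M2/2=13/38, d=(M3−M2)/(6·3)=-13/342, b=Δ2−h2·(2M2+M3)/6=-20/57
t_q=1/2 → seg 0, τ=1/2; S=4+-125/57·τ+0·τ²+11/228·τ³=1769/608

  seg 0: a=4 b=-125/57 c=0 d=11/228
  seg 1: a=0 b=-92/57 c=11/38 d=1/114
  seg 2: a=-2 b=-20/57 c=13/38 d=-13/342
S(1/2) = 1769/608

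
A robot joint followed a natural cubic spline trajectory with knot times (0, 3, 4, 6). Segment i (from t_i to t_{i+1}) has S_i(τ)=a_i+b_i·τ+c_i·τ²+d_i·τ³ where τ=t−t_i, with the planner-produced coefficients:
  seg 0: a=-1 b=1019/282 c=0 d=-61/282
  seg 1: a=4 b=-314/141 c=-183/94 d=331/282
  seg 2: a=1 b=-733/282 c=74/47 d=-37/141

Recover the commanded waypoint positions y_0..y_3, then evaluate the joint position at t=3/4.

y_0=-1 y_1=4 y_2=1 y_3=0
S(3/4) = 9739/6016

y_0 = S_0(0) = a_0 = -1
y_1 = S_1(0) = a_1 = 4
y_2 = S_2(0) = a_2 = 1
y_3 = S_2(2) = 0
t_q=3/4 is in segment 0 (τ=3/4); S_0(τ)=9739/6016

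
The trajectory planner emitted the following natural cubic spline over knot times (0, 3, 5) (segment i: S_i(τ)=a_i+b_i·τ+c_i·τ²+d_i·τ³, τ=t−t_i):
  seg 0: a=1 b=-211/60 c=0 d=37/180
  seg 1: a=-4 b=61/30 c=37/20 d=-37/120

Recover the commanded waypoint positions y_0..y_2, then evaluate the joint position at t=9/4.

y_0=1 y_1=-4 y_2=5
S(9/4) = -5851/1280

y_0 = S_0(0) = a_0 = 1
y_1 = S_1(0) = a_1 = -4
y_2 = S_1(2) = 5
t_q=9/4 is in segment 0 (τ=9/4); S_0(τ)=-5851/1280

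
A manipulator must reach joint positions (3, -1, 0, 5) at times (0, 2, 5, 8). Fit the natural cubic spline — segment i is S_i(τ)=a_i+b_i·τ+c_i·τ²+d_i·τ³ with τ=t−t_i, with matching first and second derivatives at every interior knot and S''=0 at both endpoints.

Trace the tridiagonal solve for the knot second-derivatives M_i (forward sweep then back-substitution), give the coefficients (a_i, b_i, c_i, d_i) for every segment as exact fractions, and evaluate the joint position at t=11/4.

Δ: Δ0=-2, Δ1=1/3, Δ2=5/3
row 1: diag=10, rhs=14; c'=3/10, d'=7/5
row 2: denom=12−3·3/10=111/10; d'=(8−3·7/5)/(111/10)=38/111
back: M2=38/111
back: M1=7/5−3/10·38/111=48/37
M: M0=0, M1=48/37, M2=38/111, M3=0
seg 0: a=3, c=M0/2=0, d=(M1−M0)/(6·2)=4/37, b=Δ0−h0·(2M0+M1)/6=-90/37
seg 1: a=-1, c=M1/2=24/37, d=(M2−M1)/(6·3)=-53/999, b=Δ1−h1·(2M1+M2)/6=-42/37
seg 2: a=0, c=M2/2=19/111, d=(M3−M2)/(6·3)=-19/999, b=Δ2−h2·(2M2+M3)/6=49/37
t_q=11/4 → seg 1, τ=3/4; S=-1+-42/37·τ+24/37·τ²+-53/999·τ³=-3573/2368

  seg 0: a=3 b=-90/37 c=0 d=4/37
  seg 1: a=-1 b=-42/37 c=24/37 d=-53/999
  seg 2: a=0 b=49/37 c=19/111 d=-19/999
S(11/4) = -3573/2368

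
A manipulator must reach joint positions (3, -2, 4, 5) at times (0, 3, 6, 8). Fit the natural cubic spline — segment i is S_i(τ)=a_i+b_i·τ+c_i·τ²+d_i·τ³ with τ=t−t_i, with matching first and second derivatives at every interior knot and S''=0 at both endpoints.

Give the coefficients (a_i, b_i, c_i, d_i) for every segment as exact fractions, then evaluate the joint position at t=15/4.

  seg 0: a=3 b=-617/222 c=0 d=247/1998
  seg 1: a=-2 b=62/111 c=247/222 d=-421/1998
  seg 2: a=4 b=343/222 c=-29/37 d=29/222
S(15/4) = -4945/4736

Δ: Δ0=-5/3, Δ1=2, Δ2=1/2
row 1: diag=12, rhs=22; c'=1/4, d'=11/6
row 2: denom=10−3·1/4=37/4; d'=(-9−3·11/6)/(37/4)=-58/37
back: M2=-58/37
back: M1=11/6−1/4·-58/37=247/111
M: M0=0, M1=247/111, M2=-58/37, M3=0
seg 0: a=3, c=M0/2=0, d=(M1−M0)/(6·3)=247/1998, b=Δ0−h0·(2M0+M1)/6=-617/222
seg 1: a=-2, c=M1/2=247/222, d=(M2−M1)/(6·3)=-421/1998, b=Δ1−h1·(2M1+M2)/6=62/111
seg 2: a=4, c=M2/2=-29/37, d=(M3−M2)/(6·2)=29/222, b=Δ2−h2·(2M2+M3)/6=343/222
t_q=15/4 → seg 1, τ=3/4; S=-2+62/111·τ+247/222·τ²+-421/1998·τ³=-4945/4736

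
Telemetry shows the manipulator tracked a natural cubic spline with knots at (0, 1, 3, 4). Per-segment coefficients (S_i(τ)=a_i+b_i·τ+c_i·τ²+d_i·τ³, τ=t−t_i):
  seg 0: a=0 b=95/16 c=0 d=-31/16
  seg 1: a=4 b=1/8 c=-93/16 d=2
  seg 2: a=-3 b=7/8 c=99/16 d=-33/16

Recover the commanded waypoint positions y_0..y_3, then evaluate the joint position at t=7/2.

y_0 = S_0(0) = a_0 = 0
y_1 = S_1(0) = a_1 = 4
y_2 = S_2(0) = a_2 = -3
y_3 = S_2(1) = 2
t_q=7/2 is in segment 2 (τ=1/2); S_2(τ)=-163/128

y_0=0 y_1=4 y_2=-3 y_3=2
S(7/2) = -163/128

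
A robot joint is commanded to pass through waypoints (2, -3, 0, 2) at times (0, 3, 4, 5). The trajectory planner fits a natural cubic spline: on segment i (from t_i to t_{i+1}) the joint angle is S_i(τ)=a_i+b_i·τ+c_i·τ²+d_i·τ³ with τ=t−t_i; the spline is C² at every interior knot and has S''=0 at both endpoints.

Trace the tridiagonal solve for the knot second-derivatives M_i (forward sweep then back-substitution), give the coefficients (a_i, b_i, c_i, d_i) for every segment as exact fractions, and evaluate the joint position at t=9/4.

  seg 0: a=2 b=-332/93 c=0 d=59/279
  seg 1: a=-3 b=199/93 c=59/31 d=-97/93
  seg 2: a=0 b=262/93 c=-38/31 d=38/93
S(9/4) = -7189/1984

Δ: Δ0=-5/3, Δ1=3, Δ2=2
row 1: diag=8, rhs=28; c'=1/8, d'=7/2
row 2: denom=4−1·1/8=31/8; d'=(-6−1·7/2)/(31/8)=-76/31
back: M2=-76/31
back: M1=7/2−1/8·-76/31=118/31
M: M0=0, M1=118/31, M2=-76/31, M3=0
seg 0: a=2, c=M0/2=0, d=(M1−M0)/(6·3)=59/279, b=Δ0−h0·(2M0+M1)/6=-332/93
seg 1: a=-3, c=M1/2=59/31, d=(M2−M1)/(6·1)=-97/93, b=Δ1−h1·(2M1+M2)/6=199/93
seg 2: a=0, c=M2/2=-38/31, d=(M3−M2)/(6·1)=38/93, b=Δ2−h2·(2M2+M3)/6=262/93
t_q=9/4 → seg 0, τ=9/4; S=2+-332/93·τ+0·τ²+59/279·τ³=-7189/1984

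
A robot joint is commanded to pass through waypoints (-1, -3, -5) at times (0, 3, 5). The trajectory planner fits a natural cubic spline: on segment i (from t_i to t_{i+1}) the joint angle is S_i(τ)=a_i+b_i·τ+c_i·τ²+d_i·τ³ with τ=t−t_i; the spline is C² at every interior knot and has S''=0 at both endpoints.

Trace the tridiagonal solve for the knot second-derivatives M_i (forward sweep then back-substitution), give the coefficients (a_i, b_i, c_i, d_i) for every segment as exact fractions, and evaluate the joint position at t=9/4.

Δ: Δ0=-2/3, Δ1=-1
row 1: diag=10, rhs=-2; c'=1/5, d'=-1/5
back: M1=-1/5
M: M0=0, M1=-1/5, M2=0
seg 0: a=-1, c=M0/2=0, d=(M1−M0)/(6·3)=-1/90, b=Δ0−h0·(2M0+M1)/6=-17/30
seg 1: a=-3, c=M1/2=-1/10, d=(M2−M1)/(6·2)=1/60, b=Δ1−h1·(2M1+M2)/6=-13/15
t_q=9/4 → seg 0, τ=9/4; S=-1+-17/30·τ+0·τ²+-1/90·τ³=-1537/640

  seg 0: a=-1 b=-17/30 c=0 d=-1/90
  seg 1: a=-3 b=-13/15 c=-1/10 d=1/60
S(9/4) = -1537/640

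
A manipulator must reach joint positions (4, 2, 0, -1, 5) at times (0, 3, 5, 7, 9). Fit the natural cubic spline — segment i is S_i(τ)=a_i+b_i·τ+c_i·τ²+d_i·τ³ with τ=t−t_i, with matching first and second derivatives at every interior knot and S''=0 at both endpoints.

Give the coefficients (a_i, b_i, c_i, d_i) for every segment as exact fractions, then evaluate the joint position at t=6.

  seg 0: a=4 b=-505/852 c=0 d=-7/852
  seg 1: a=2 b=-347/426 c=-21/284 d=-2/213
  seg 2: a=0 b=-521/426 c=-37/284 d=419/1704
  seg 3: a=-1 b=257/213 c=191/142 d=-191/852
S(6) = -629/568

Δ: Δ0=-2/3, Δ1=-1, Δ2=-1/2, Δ3=3
row 1: diag=10, rhs=-2; c'=1/5, d'=-1/5
row 2: denom=8−2·1/5=38/5; d'=(3−2·-1/5)/(38/5)=17/38
row 3: denom=8−2·5/19=142/19; d'=(21−2·17/38)/(142/19)=191/71
back: M3=191/71
back: M2=17/38−5/19·191/71=-37/142
back: M1=-1/5−1/5·-37/142=-21/142
M: M0=0, M1=-21/142, M2=-37/142, M3=191/71, M4=0
seg 0: a=4, c=M0/2=0, d=(M1−M0)/(6·3)=-7/852, b=Δ0−h0·(2M0+M1)/6=-505/852
seg 1: a=2, c=M1/2=-21/284, d=(M2−M1)/(6·2)=-2/213, b=Δ1−h1·(2M1+M2)/6=-347/426
seg 2: a=0, c=M2/2=-37/284, d=(M3−M2)/(6·2)=419/1704, b=Δ2−h2·(2M2+M3)/6=-521/426
seg 3: a=-1, c=M3/2=191/142, d=(M4−M3)/(6·2)=-191/852, b=Δ3−h3·(2M3+M4)/6=257/213
t_q=6 → seg 2, τ=1; S=0+-521/426·τ+-37/284·τ²+419/1704·τ³=-629/568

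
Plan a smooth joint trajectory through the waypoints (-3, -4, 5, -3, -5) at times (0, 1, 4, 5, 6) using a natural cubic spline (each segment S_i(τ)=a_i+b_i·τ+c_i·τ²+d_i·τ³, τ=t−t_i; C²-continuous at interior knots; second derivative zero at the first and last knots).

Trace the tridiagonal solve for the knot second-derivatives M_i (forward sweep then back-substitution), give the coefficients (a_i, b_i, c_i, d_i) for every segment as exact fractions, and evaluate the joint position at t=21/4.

  seg 0: a=-3 b=-243/106 c=0 d=137/106
  seg 1: a=-4 b=84/53 c=411/106 d=-361/318
  seg 2: a=5 b=-615/106 c=-336/53 d=439/106
  seg 3: a=-3 b=-321/53 c=645/106 d=-215/106
S(21/4) = -28259/6784

Δ: Δ0=-1, Δ1=3, Δ2=-8, Δ3=-2
row 1: diag=8, rhs=24; c'=3/8, d'=3
row 2: denom=8−3·3/8=55/8; d'=(-66−3·3)/(55/8)=-120/11
row 3: denom=4−1·8/55=212/55; d'=(36−1·-120/11)/(212/55)=645/53
back: M3=645/53
back: M2=-120/11−8/55·645/53=-672/53
back: M1=3−3/8·-672/53=411/53
M: M0=0, M1=411/53, M2=-672/53, M3=645/53, M4=0
seg 0: a=-3, c=M0/2=0, d=(M1−M0)/(6·1)=137/106, b=Δ0−h0·(2M0+M1)/6=-243/106
seg 1: a=-4, c=M1/2=411/106, d=(M2−M1)/(6·3)=-361/318, b=Δ1−h1·(2M1+M2)/6=84/53
seg 2: a=5, c=M2/2=-336/53, d=(M3−M2)/(6·1)=439/106, b=Δ2−h2·(2M2+M3)/6=-615/106
seg 3: a=-3, c=M3/2=645/106, d=(M4−M3)/(6·1)=-215/106, b=Δ3−h3·(2M3+M4)/6=-321/53
t_q=21/4 → seg 3, τ=1/4; S=-3+-321/53·τ+645/106·τ²+-215/106·τ³=-28259/6784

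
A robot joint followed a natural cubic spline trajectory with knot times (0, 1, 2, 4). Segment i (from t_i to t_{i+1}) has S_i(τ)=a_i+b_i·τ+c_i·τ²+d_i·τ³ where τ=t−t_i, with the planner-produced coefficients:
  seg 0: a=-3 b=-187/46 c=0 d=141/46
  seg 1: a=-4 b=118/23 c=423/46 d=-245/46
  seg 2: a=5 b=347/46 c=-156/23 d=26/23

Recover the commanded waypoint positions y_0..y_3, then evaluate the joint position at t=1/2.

y_0 = S_0(0) = a_0 = -3
y_1 = S_1(0) = a_1 = -4
y_2 = S_2(0) = a_2 = 5
y_3 = S_2(2) = 2
t_q=1/2 is in segment 0 (τ=1/2); S_0(τ)=-1711/368

y_0=-3 y_1=-4 y_2=5 y_3=2
S(1/2) = -1711/368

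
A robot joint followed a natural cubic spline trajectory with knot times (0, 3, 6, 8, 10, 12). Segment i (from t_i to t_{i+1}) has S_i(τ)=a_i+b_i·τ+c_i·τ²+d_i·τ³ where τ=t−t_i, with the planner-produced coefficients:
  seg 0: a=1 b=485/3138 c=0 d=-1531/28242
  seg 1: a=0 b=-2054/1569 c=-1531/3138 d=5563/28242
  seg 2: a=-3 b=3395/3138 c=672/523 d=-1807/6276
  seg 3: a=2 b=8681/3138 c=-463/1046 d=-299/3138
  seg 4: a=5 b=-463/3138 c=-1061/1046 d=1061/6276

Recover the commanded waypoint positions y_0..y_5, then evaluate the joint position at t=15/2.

y_0 = S_0(0) = a_0 = 1
y_1 = S_1(0) = a_1 = 0
y_2 = S_2(0) = a_2 = -3
y_3 = S_3(0) = a_3 = 2
y_4 = S_4(0) = a_4 = 5
y_5 = S_4(2) = 2
t_q=15/2 is in segment 2 (τ=3/2); S_2(τ)=9073/16736

y_0=1 y_1=0 y_2=-3 y_3=2 y_4=5 y_5=2
S(15/2) = 9073/16736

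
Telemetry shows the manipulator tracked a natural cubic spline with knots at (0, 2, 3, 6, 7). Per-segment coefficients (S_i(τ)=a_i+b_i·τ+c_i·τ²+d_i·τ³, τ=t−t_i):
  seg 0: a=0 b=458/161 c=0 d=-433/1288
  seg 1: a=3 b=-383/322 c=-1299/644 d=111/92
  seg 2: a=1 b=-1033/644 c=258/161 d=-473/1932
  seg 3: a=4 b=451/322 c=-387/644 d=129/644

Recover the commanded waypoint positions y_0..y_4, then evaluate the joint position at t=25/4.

y_0 = S_0(0) = a_0 = 0
y_1 = S_1(0) = a_1 = 3
y_2 = S_2(0) = a_2 = 1
y_3 = S_3(0) = a_3 = 4
y_4 = S_3(1) = 5
t_q=25/4 is in segment 3 (τ=1/4); S_3(τ)=25411/5888

y_0=0 y_1=3 y_2=1 y_3=4 y_4=5
S(25/4) = 25411/5888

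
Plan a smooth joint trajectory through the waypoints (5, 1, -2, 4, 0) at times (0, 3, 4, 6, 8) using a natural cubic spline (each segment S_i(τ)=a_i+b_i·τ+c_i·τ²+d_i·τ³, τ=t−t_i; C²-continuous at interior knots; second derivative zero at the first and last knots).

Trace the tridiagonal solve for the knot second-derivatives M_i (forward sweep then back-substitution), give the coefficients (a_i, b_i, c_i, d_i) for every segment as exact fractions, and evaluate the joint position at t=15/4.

  seg 0: a=5 b=-97/516 c=0 d=-197/1548
  seg 1: a=1 b=-935/258 c=-197/172 d=913/516
  seg 2: a=-2 b=-313/516 c=179/43 d=-2435/2064
  seg 3: a=4 b=487/258 c=-1003/344 d=1003/2064
S(15/4) = -17787/11008

Δ: Δ0=-4/3, Δ1=-3, Δ2=3, Δ3=-2
row 1: diag=8, rhs=-10; c'=1/8, d'=-5/4
row 2: denom=6−1·1/8=47/8; d'=(36−1·-5/4)/(47/8)=298/47
row 3: denom=8−2·16/47=344/47; d'=(-30−2·298/47)/(344/47)=-1003/172
back: M3=-1003/172
back: M2=298/47−16/47·-1003/172=358/43
back: M1=-5/4−1/8·358/43=-197/86
M: M0=0, M1=-197/86, M2=358/43, M3=-1003/172, M4=0
seg 0: a=5, c=M0/2=0, d=(M1−M0)/(6·3)=-197/1548, b=Δ0−h0·(2M0+M1)/6=-97/516
seg 1: a=1, c=M1/2=-197/172, d=(M2−M1)/(6·1)=913/516, b=Δ1−h1·(2M1+M2)/6=-935/258
seg 2: a=-2, c=M2/2=179/43, d=(M3−M2)/(6·2)=-2435/2064, b=Δ2−h2·(2M2+M3)/6=-313/516
seg 3: a=4, c=M3/2=-1003/344, d=(M4−M3)/(6·2)=1003/2064, b=Δ3−h3·(2M3+M4)/6=487/258
t_q=15/4 → seg 1, τ=3/4; S=1+-935/258·τ+-197/172·τ²+913/516·τ³=-17787/11008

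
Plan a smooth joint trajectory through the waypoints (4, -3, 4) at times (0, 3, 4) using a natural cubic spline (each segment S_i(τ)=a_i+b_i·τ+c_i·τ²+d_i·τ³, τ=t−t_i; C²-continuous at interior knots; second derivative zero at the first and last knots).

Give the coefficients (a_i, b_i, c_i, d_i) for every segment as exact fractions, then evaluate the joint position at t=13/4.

Δ: Δ0=-7/3, Δ1=7
row 1: diag=8, rhs=56; c'=1/8, d'=7
back: M1=7
M: M0=0, M1=7, M2=0
seg 0: a=4, c=M0/2=0, d=(M1−M0)/(6·3)=7/18, b=Δ0−h0·(2M0+M1)/6=-35/6
seg 1: a=-3, c=M1/2=7/2, d=(M2−M1)/(6·1)=-7/6, b=Δ1−h1·(2M1+M2)/6=14/3
t_q=13/4 → seg 1, τ=1/4; S=-3+14/3·τ+7/2·τ²+-7/6·τ³=-209/128

  seg 0: a=4 b=-35/6 c=0 d=7/18
  seg 1: a=-3 b=14/3 c=7/2 d=-7/6
S(13/4) = -209/128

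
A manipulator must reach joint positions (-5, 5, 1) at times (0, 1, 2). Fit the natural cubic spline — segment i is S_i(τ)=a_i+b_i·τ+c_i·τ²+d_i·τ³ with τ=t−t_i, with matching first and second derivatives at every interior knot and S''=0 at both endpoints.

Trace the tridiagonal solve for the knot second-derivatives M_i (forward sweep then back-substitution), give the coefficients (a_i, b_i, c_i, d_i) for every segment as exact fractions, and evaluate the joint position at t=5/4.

  seg 0: a=-5 b=27/2 c=0 d=-7/2
  seg 1: a=5 b=3 c=-21/2 d=7/2
S(5/4) = 659/128

Δ: Δ0=10, Δ1=-4
row 1: diag=4, rhs=-84; c'=1/4, d'=-21
back: M1=-21
M: M0=0, M1=-21, M2=0
seg 0: a=-5, c=M0/2=0, d=(M1−M0)/(6·1)=-7/2, b=Δ0−h0·(2M0+M1)/6=27/2
seg 1: a=5, c=M1/2=-21/2, d=(M2−M1)/(6·1)=7/2, b=Δ1−h1·(2M1+M2)/6=3
t_q=5/4 → seg 1, τ=1/4; S=5+3·τ+-21/2·τ²+7/2·τ³=659/128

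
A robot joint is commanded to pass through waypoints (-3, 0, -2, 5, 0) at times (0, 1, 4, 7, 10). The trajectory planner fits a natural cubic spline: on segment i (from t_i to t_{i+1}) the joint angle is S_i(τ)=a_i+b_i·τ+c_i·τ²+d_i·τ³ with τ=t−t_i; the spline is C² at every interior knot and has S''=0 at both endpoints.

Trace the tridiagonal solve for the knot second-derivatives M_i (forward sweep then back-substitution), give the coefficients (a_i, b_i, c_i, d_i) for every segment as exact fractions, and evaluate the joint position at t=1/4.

  seg 0: a=-3 b=395/108 c=0 d=-71/108
  seg 1: a=0 b=91/54 c=-71/36 d=385/972
  seg 2: a=-2 b=59/108 c=43/27 d=-323/972
  seg 3: a=5 b=61/54 c=-151/108 d=151/972
S(1/4) = -4829/2304

Δ: Δ0=3, Δ1=-2/3, Δ2=7/3, Δ3=-5/3
row 1: diag=8, rhs=-22; c'=3/8, d'=-11/4
row 2: denom=12−3·3/8=87/8; d'=(18−3·-11/4)/(87/8)=70/29
row 3: denom=12−3·8/29=324/29; d'=(-24−3·70/29)/(324/29)=-151/54
back: M3=-151/54
back: M2=70/29−8/29·-151/54=86/27
back: M1=-11/4−3/8·86/27=-71/18
M: M0=0, M1=-71/18, M2=86/27, M3=-151/54, M4=0
seg 0: a=-3, c=M0/2=0, d=(M1−M0)/(6·1)=-71/108, b=Δ0−h0·(2M0+M1)/6=395/108
seg 1: a=0, c=M1/2=-71/36, d=(M2−M1)/(6·3)=385/972, b=Δ1−h1·(2M1+M2)/6=91/54
seg 2: a=-2, c=M2/2=43/27, d=(M3−M2)/(6·3)=-323/972, b=Δ2−h2·(2M2+M3)/6=59/108
seg 3: a=5, c=M3/2=-151/108, d=(M4−M3)/(6·3)=151/972, b=Δ3−h3·(2M3+M4)/6=61/54
t_q=1/4 → seg 0, τ=1/4; S=-3+395/108·τ+0·τ²+-71/108·τ³=-4829/2304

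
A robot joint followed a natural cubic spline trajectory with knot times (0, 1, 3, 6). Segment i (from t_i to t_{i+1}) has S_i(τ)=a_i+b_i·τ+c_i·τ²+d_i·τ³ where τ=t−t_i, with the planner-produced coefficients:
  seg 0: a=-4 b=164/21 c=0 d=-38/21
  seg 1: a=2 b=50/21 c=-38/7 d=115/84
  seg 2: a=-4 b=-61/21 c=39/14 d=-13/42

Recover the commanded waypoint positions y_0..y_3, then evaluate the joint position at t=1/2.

y_0 = S_0(0) = a_0 = -4
y_1 = S_1(0) = a_1 = 2
y_2 = S_2(0) = a_2 = -4
y_3 = S_2(3) = 4
t_q=1/2 is in segment 0 (τ=1/2); S_0(τ)=-9/28

y_0=-4 y_1=2 y_2=-4 y_3=4
S(1/2) = -9/28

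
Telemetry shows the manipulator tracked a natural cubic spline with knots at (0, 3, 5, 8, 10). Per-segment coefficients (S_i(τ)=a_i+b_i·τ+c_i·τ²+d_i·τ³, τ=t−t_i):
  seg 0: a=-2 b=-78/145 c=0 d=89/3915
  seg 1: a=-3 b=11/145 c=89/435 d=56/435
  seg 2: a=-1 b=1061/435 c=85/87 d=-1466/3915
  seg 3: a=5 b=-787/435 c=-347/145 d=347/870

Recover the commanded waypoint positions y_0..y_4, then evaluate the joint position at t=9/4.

y_0 = S_0(0) = a_0 = -2
y_1 = S_1(0) = a_1 = -3
y_2 = S_2(0) = a_2 = -1
y_3 = S_3(0) = a_3 = 5
y_4 = S_3(2) = -5
t_q=9/4 is in segment 0 (τ=9/4); S_0(τ)=-27389/9280

y_0=-2 y_1=-3 y_2=-1 y_3=5 y_4=-5
S(9/4) = -27389/9280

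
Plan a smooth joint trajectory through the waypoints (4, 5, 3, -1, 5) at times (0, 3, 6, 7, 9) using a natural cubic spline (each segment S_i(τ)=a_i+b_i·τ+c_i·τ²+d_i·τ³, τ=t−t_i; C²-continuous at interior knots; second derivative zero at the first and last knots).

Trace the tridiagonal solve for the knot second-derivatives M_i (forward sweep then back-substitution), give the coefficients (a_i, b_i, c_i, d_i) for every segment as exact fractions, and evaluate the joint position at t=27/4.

Δ: Δ0=1/3, Δ1=-2/3, Δ2=-4, Δ3=3
row 1: diag=12, rhs=-6; c'=1/4, d'=-1/2
row 2: denom=8−3·1/4=29/4; d'=(-20−3·-1/2)/(29/4)=-74/29
row 3: denom=6−1·4/29=170/29; d'=(42−1·-74/29)/(170/29)=38/5
back: M3=38/5
back: M2=-74/29−4/29·38/5=-18/5
back: M1=-1/2−1/4·-18/5=2/5
M: M0=0, M1=2/5, M2=-18/5, M3=38/5, M4=0
seg 0: a=4, c=M0/2=0, d=(M1−M0)/(6·3)=1/45, b=Δ0−h0·(2M0+M1)/6=2/15
seg 1: a=5, c=M1/2=1/5, d=(M2−M1)/(6·3)=-2/9, b=Δ1−h1·(2M1+M2)/6=11/15
seg 2: a=3, c=M2/2=-9/5, d=(M3−M2)/(6·1)=28/15, b=Δ2−h2·(2M2+M3)/6=-61/15
seg 3: a=-1, c=M3/2=19/5, d=(M4−M3)/(6·2)=-19/30, b=Δ3−h3·(2M3+M4)/6=-31/15
t_q=27/4 → seg 2, τ=3/4; S=3+-61/15·τ+-9/5·τ²+28/15·τ³=-11/40

  seg 0: a=4 b=2/15 c=0 d=1/45
  seg 1: a=5 b=11/15 c=1/5 d=-2/9
  seg 2: a=3 b=-61/15 c=-9/5 d=28/15
  seg 3: a=-1 b=-31/15 c=19/5 d=-19/30
S(27/4) = -11/40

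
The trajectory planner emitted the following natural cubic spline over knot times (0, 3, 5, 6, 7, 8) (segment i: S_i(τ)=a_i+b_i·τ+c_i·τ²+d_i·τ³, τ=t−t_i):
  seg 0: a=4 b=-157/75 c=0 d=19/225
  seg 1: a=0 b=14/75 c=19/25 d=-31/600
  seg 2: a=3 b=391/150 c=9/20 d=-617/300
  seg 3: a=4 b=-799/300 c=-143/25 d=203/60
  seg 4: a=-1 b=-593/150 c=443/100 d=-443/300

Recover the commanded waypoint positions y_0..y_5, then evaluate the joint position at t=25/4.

y_0 = S_0(0) = a_0 = 4
y_1 = S_1(0) = a_1 = 0
y_2 = S_2(0) = a_2 = 3
y_3 = S_3(0) = a_3 = 4
y_4 = S_4(0) = a_4 = -1
y_5 = S_4(1) = -2
t_q=25/4 is in segment 3 (τ=1/4); S_3(τ)=19389/6400

y_0=4 y_1=0 y_2=3 y_3=4 y_4=-1 y_5=-2
S(25/4) = 19389/6400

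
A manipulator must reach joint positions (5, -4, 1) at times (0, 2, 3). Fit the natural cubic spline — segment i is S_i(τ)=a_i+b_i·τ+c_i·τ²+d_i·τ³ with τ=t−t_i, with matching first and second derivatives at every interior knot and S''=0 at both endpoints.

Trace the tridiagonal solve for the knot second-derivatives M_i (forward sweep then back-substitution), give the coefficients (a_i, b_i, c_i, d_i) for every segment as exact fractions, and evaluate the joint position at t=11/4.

Δ: Δ0=-9/2, Δ1=5
row 1: diag=6, rhs=57; c'=1/6, d'=19/2
back: M1=19/2
M: M0=0, M1=19/2, M2=0
seg 0: a=5, c=M0/2=0, d=(M1−M0)/(6·2)=19/24, b=Δ0−h0·(2M0+M1)/6=-23/3
seg 1: a=-4, c=M1/2=19/4, d=(M2−M1)/(6·1)=-19/12, b=Δ1−h1·(2M1+M2)/6=11/6
t_q=11/4 → seg 1, τ=3/4; S=-4+11/6·τ+19/4·τ²+-19/12·τ³=-159/256

  seg 0: a=5 b=-23/3 c=0 d=19/24
  seg 1: a=-4 b=11/6 c=19/4 d=-19/12
S(11/4) = -159/256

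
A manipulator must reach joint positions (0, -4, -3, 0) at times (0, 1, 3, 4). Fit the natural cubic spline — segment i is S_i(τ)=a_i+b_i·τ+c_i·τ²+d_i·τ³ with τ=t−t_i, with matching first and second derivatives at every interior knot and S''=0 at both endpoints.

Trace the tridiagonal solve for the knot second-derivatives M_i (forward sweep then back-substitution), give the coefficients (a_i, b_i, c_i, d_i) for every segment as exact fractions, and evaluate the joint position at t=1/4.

  seg 0: a=0 b=-75/16 c=0 d=11/16
  seg 1: a=-4 b=-21/8 c=33/16 d=-1/4
  seg 2: a=-3 b=21/8 c=9/16 d=-3/16
S(1/4) = -1189/1024

Δ: Δ0=-4, Δ1=1/2, Δ2=3
row 1: diag=6, rhs=27; c'=1/3, d'=9/2
row 2: denom=6−2·1/3=16/3; d'=(15−2·9/2)/(16/3)=9/8
back: M2=9/8
back: M1=9/2−1/3·9/8=33/8
M: M0=0, M1=33/8, M2=9/8, M3=0
seg 0: a=0, c=M0/2=0, d=(M1−M0)/(6·1)=11/16, b=Δ0−h0·(2M0+M1)/6=-75/16
seg 1: a=-4, c=M1/2=33/16, d=(M2−M1)/(6·2)=-1/4, b=Δ1−h1·(2M1+M2)/6=-21/8
seg 2: a=-3, c=M2/2=9/16, d=(M3−M2)/(6·1)=-3/16, b=Δ2−h2·(2M2+M3)/6=21/8
t_q=1/4 → seg 0, τ=1/4; S=0+-75/16·τ+0·τ²+11/16·τ³=-1189/1024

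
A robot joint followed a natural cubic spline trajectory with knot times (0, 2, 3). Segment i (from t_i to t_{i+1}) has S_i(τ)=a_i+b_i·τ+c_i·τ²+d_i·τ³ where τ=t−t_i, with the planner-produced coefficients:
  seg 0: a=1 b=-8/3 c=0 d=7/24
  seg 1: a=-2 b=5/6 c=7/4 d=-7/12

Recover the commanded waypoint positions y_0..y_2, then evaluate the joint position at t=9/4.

y_0 = S_0(0) = a_0 = 1
y_1 = S_1(0) = a_1 = -2
y_2 = S_1(1) = 0
t_q=9/4 is in segment 1 (τ=1/4); S_1(τ)=-433/256

y_0=1 y_1=-2 y_2=0
S(9/4) = -433/256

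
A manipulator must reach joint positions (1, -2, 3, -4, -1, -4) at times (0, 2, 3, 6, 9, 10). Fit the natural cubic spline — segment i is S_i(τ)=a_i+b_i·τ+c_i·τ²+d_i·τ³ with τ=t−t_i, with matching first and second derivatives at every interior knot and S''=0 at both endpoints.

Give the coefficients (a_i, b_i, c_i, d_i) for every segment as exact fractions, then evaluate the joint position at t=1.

  seg 0: a=1 b=-30211/7314 c=0 d=2405/3657
  seg 1: a=-2 b=27509/7314 c=4810/1219 d=-19799/7314
  seg 2: a=3 b=12916/3657 c=-10179/2438 d=48713/65826
  seg 3: a=-4 b=-11251/7314 c=9088/3657 d=-35963/65826
  seg 4: a=-1 b=-5042/3657 c=-5929/2438 d=5929/7314
S(1) = -6029/2438

Δ: Δ0=-3/2, Δ1=5, Δ2=-7/3, Δ3=1, Δ4=-3
row 1: diag=6, rhs=39; c'=1/6, d'=13/2
row 2: denom=8−1·1/6=47/6; d'=(-44−1·13/2)/(47/6)=-303/47
row 3: denom=12−3·18/47=510/47; d'=(20−3·-303/47)/(510/47)=1849/510
row 4: denom=8−3·47/170=1219/170; d'=(-24−3·1849/510)/(1219/170)=-5929/1219
back: M4=-5929/1219
back: M3=1849/510−47/170·-5929/1219=18176/3657
back: M2=-303/47−18/47·18176/3657=-10179/1219
back: M1=13/2−1/6·-10179/1219=9620/1219
M: M0=0, M1=9620/1219, M2=-10179/1219, M3=18176/3657, M4=-5929/1219, M5=0
seg 0: a=1, c=M0/2=0, d=(M1−M0)/(6·2)=2405/3657, b=Δ0−h0·(2M0+M1)/6=-30211/7314
seg 1: a=-2, c=M1/2=4810/1219, d=(M2−M1)/(6·1)=-19799/7314, b=Δ1−h1·(2M1+M2)/6=27509/7314
seg 2: a=3, c=M2/2=-10179/2438, d=(M3−M2)/(6·3)=48713/65826, b=Δ2−h2·(2M2+M3)/6=12916/3657
seg 3: a=-4, c=M3/2=9088/3657, d=(M4−M3)/(6·3)=-35963/65826, b=Δ3−h3·(2M3+M4)/6=-11251/7314
seg 4: a=-1, c=M4/2=-5929/2438, d=(M5−M4)/(6·1)=5929/7314, b=Δ4−h4·(2M4+M5)/6=-5042/3657
t_q=1 → seg 0, τ=1; S=1+-30211/7314·τ+0·τ²+2405/3657·τ³=-6029/2438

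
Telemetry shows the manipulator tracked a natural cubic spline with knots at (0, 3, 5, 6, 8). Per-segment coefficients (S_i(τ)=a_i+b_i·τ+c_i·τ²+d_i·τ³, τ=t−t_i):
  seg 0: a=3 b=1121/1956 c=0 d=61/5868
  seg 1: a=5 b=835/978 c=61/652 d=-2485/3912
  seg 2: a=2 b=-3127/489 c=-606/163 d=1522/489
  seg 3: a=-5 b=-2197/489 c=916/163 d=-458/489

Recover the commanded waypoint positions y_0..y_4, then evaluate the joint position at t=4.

y_0 = S_0(0) = a_0 = 3
y_1 = S_1(0) = a_1 = 5
y_2 = S_2(0) = a_2 = 2
y_3 = S_3(0) = a_3 = -5
y_4 = S_3(2) = 1
t_q=4 is in segment 1 (τ=1); S_1(τ)=6927/1304

y_0=3 y_1=5 y_2=2 y_3=-5 y_4=1
S(4) = 6927/1304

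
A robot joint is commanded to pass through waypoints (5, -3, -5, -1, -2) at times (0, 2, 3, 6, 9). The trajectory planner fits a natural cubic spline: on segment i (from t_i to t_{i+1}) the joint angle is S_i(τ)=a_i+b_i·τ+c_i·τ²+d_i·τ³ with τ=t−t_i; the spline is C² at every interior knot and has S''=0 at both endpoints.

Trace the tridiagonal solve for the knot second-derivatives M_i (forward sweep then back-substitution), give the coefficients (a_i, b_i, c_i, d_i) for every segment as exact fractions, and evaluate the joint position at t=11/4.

  seg 0: a=5 b=-383/85 c=0 d=43/340
  seg 1: a=-3 b=-254/85 c=129/170 d=39/170
  seg 2: a=-5 b=-133/170 c=123/85 d=-227/918
  seg 3: a=-1 b=104/85 c=-397/510 d=397/4590
S(11/4) = -51327/10880

Δ: Δ0=-4, Δ1=-2, Δ2=4/3, Δ3=-1/3
row 1: diag=6, rhs=12; c'=1/6, d'=2
row 2: denom=8−1·1/6=47/6; d'=(20−1·2)/(47/6)=108/47
row 3: denom=12−3·18/47=510/47; d'=(-10−3·108/47)/(510/47)=-397/255
back: M3=-397/255
back: M2=108/47−18/47·-397/255=246/85
back: M1=2−1/6·246/85=129/85
M: M0=0, M1=129/85, M2=246/85, M3=-397/255, M4=0
seg 0: a=5, c=M0/2=0, d=(M1−M0)/(6·2)=43/340, b=Δ0−h0·(2M0+M1)/6=-383/85
seg 1: a=-3, c=M1/2=129/170, d=(M2−M1)/(6·1)=39/170, b=Δ1−h1·(2M1+M2)/6=-254/85
seg 2: a=-5, c=M2/2=123/85, d=(M3−M2)/(6·3)=-227/918, b=Δ2−h2·(2M2+M3)/6=-133/170
seg 3: a=-1, c=M3/2=-397/510, d=(M4−M3)/(6·3)=397/4590, b=Δ3−h3·(2M3+M4)/6=104/85
t_q=11/4 → seg 1, τ=3/4; S=-3+-254/85·τ+129/170·τ²+39/170·τ³=-51327/10880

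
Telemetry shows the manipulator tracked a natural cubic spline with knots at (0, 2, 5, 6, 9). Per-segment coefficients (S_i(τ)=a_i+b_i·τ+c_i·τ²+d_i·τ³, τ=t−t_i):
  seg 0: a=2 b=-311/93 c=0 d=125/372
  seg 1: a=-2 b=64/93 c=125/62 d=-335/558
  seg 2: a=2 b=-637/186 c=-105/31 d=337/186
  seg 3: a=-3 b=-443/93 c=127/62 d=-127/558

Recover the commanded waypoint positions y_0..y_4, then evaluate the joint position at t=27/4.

y_0 = S_0(0) = a_0 = 2
y_1 = S_1(0) = a_1 = -2
y_2 = S_2(0) = a_2 = 2
y_3 = S_3(0) = a_3 = -3
y_4 = S_3(3) = -5
t_q=27/4 is in segment 3 (τ=3/4); S_3(τ)=-21889/3968

y_0=2 y_1=-2 y_2=2 y_3=-3 y_4=-5
S(27/4) = -21889/3968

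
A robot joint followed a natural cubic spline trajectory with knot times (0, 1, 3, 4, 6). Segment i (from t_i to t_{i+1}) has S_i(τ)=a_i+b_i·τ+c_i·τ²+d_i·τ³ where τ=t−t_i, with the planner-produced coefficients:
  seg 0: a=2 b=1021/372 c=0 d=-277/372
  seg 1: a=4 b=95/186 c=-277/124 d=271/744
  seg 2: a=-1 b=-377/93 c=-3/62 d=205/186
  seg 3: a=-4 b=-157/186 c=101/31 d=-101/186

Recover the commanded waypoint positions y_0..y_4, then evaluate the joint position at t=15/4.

y_0=2 y_1=4 y_2=-1 y_3=-4 y_4=3
S(15/4) = -14295/3968

y_0 = S_0(0) = a_0 = 2
y_1 = S_1(0) = a_1 = 4
y_2 = S_2(0) = a_2 = -1
y_3 = S_3(0) = a_3 = -4
y_4 = S_3(2) = 3
t_q=15/4 is in segment 2 (τ=3/4); S_2(τ)=-14295/3968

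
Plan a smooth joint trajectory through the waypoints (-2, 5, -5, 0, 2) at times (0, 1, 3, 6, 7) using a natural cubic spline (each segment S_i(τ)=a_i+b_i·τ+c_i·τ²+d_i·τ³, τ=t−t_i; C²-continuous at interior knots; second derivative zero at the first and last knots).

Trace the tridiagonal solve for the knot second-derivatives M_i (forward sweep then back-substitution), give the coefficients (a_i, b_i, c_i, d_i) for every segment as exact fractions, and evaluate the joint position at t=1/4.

  seg 0: a=-2 b=5572/591 c=0 d=-1435/591
  seg 1: a=5 b=1267/591 c=-1435/197 d=1097/591
  seg 2: a=-5 b=-2789/591 c=759/197 d=-1019/1773
  seg 3: a=0 b=1702/591 c=-260/197 d=260/591
S(1/4) = 4023/12608

Δ: Δ0=7, Δ1=-5, Δ2=5/3, Δ3=2
row 1: diag=6, rhs=-72; c'=1/3, d'=-12
row 2: denom=10−2·1/3=28/3; d'=(40−2·-12)/(28/3)=48/7
row 3: denom=8−3·9/28=197/28; d'=(2−3·48/7)/(197/28)=-520/197
back: M3=-520/197
back: M2=48/7−9/28·-520/197=1518/197
back: M1=-12−1/3·1518/197=-2870/197
M: M0=0, M1=-2870/197, M2=1518/197, M3=-520/197, M4=0
seg 0: a=-2, c=M0/2=0, d=(M1−M0)/(6·1)=-1435/591, b=Δ0−h0·(2M0+M1)/6=5572/591
seg 1: a=5, c=M1/2=-1435/197, d=(M2−M1)/(6·2)=1097/591, b=Δ1−h1·(2M1+M2)/6=1267/591
seg 2: a=-5, c=M2/2=759/197, d=(M3−M2)/(6·3)=-1019/1773, b=Δ2−h2·(2M2+M3)/6=-2789/591
seg 3: a=0, c=M3/2=-260/197, d=(M4−M3)/(6·1)=260/591, b=Δ3−h3·(2M3+M4)/6=1702/591
t_q=1/4 → seg 0, τ=1/4; S=-2+5572/591·τ+0·τ²+-1435/591·τ³=4023/12608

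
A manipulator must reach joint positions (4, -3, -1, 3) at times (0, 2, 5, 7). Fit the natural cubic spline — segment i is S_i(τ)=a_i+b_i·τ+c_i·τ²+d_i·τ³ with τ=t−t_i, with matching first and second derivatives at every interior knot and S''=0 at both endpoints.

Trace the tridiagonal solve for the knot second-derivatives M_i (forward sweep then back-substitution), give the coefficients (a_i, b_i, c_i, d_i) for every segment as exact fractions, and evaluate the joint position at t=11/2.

Δ: Δ0=-7/2, Δ1=2/3, Δ2=2
row 1: diag=10, rhs=25; c'=3/10, d'=5/2
row 2: denom=10−3·3/10=91/10; d'=(8−3·5/2)/(91/10)=5/91
back: M2=5/91
back: M1=5/2−3/10·5/91=226/91
M: M0=0, M1=226/91, M2=5/91, M3=0
seg 0: a=4, c=M0/2=0, d=(M1−M0)/(6·2)=113/546, b=Δ0−h0·(2M0+M1)/6=-2363/546
seg 1: a=-3, c=M1/2=113/91, d=(M2−M1)/(6·3)=-17/126, b=Δ1−h1·(2M1+M2)/6=-1007/546
seg 2: a=-1, c=M2/2=5/182, d=(M3−M2)/(6·2)=-5/1092, b=Δ2−h2·(2M2+M3)/6=536/273
t_q=11/2 → seg 2, τ=1/2; S=-1+536/273·τ+5/182·τ²+-5/1092·τ³=-5/416

  seg 0: a=4 b=-2363/546 c=0 d=113/546
  seg 1: a=-3 b=-1007/546 c=113/91 d=-17/126
  seg 2: a=-1 b=536/273 c=5/182 d=-5/1092
S(11/2) = -5/416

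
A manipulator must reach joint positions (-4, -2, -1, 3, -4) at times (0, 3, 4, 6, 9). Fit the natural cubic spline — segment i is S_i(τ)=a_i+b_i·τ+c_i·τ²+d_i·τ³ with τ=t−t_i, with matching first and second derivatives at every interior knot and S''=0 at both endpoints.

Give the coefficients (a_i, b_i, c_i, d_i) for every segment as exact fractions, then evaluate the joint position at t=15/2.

  seg 0: a=-4 b=2/3 c=0 d=0
  seg 1: a=-2 b=2/3 c=0 d=1/3
  seg 2: a=-1 b=5/3 c=1 d=-5/12
  seg 3: a=3 b=2/3 c=-3/2 d=1/6
S(15/2) = 19/16

Δ: Δ0=2/3, Δ1=1, Δ2=2, Δ3=-7/3
row 1: diag=8, rhs=2; c'=1/8, d'=1/4
row 2: denom=6−1·1/8=47/8; d'=(6−1·1/4)/(47/8)=46/47
row 3: denom=10−2·16/47=438/47; d'=(-26−2·46/47)/(438/47)=-3
back: M3=-3
back: M2=46/47−16/47·-3=2
back: M1=1/4−1/8·2=0
M: M0=0, M1=0, M2=2, M3=-3, M4=0
seg 0: a=-4, c=M0/2=0, d=(M1−M0)/(6·3)=0, b=Δ0−h0·(2M0+M1)/6=2/3
seg 1: a=-2, c=M1/2=0, d=(M2−M1)/(6·1)=1/3, b=Δ1−h1·(2M1+M2)/6=2/3
seg 2: a=-1, c=M2/2=1, d=(M3−M2)/(6·2)=-5/12, b=Δ2−h2·(2M2+M3)/6=5/3
seg 3: a=3, c=M3/2=-3/2, d=(M4−M3)/(6·3)=1/6, b=Δ3−h3·(2M3+M4)/6=2/3
t_q=15/2 → seg 3, τ=3/2; S=3+2/3·τ+-3/2·τ²+1/6·τ³=19/16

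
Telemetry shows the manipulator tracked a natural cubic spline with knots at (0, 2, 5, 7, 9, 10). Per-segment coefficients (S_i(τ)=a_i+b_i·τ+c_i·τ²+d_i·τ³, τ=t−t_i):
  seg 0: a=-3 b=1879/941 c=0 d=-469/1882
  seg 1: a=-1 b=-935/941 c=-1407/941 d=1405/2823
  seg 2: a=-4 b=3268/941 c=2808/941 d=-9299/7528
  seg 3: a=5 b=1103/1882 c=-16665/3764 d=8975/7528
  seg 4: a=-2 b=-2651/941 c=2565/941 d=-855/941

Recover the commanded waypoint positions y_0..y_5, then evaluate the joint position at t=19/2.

y_0 = S_0(0) = a_0 = -3
y_1 = S_1(0) = a_1 = -1
y_2 = S_2(0) = a_2 = -4
y_3 = S_3(0) = a_3 = 5
y_4 = S_4(0) = a_4 = -2
y_5 = S_4(1) = -3
t_q=19/2 is in segment 4 (τ=1/2); S_4(τ)=-21385/7528

y_0=-3 y_1=-1 y_2=-4 y_3=5 y_4=-2 y_5=-3
S(19/2) = -21385/7528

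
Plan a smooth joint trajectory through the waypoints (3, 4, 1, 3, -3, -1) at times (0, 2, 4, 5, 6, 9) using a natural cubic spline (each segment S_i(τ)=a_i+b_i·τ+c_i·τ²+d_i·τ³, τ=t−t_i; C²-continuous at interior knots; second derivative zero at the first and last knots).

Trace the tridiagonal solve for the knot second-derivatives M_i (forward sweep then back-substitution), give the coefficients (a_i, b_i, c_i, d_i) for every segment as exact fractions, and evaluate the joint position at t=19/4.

Δ: Δ0=1/2, Δ1=-3/2, Δ2=2, Δ3=-6, Δ4=2/3
row 1: diag=8, rhs=-12; c'=1/4, d'=-3/2
row 2: denom=6−2·1/4=11/2; d'=(21−2·-3/2)/(11/2)=48/11
row 3: denom=4−1·2/11=42/11; d'=(-48−1·48/11)/(42/11)=-96/7
row 4: denom=8−1·11/42=325/42; d'=(40−1·-96/7)/(325/42)=2256/325
back: M4=2256/325
back: M3=-96/7−11/42·2256/325=-5048/325
back: M2=48/11−2/11·-5048/325=2336/325
back: M1=-3/2−1/4·2336/325=-2143/650
M: M0=0, M1=-2143/650, M2=2336/325, M3=-5048/325, M4=2256/325, M5=0
seg 0: a=3, c=M0/2=0, d=(M1−M0)/(6·2)=-2143/7800, b=Δ0−h0·(2M0+M1)/6=1559/975
seg 1: a=4, c=M1/2=-2143/1300, d=(M2−M1)/(6·2)=1363/1560, b=Δ1−h1·(2M1+M2)/6=-3311/1950
seg 2: a=1, c=M2/2=1168/325, d=(M3−M2)/(6·1)=-284/75, b=Δ2−h2·(2M2+M3)/6=2138/975
seg 3: a=3, c=M3/2=-2524/325, d=(M4−M3)/(6·1)=3652/975, b=Δ3−h3·(2M3+M4)/6=-386/195
seg 4: a=-3, c=M4/2=1128/325, d=(M5−M4)/(6·3)=-376/975, b=Δ4−h4·(2M4+M5)/6=-6118/975
t_q=19/4 → seg 2, τ=3/4; S=1+2138/975·τ+1168/325·τ²+-284/75·τ³=15957/5200

  seg 0: a=3 b=1559/975 c=0 d=-2143/7800
  seg 1: a=4 b=-3311/1950 c=-2143/1300 d=1363/1560
  seg 2: a=1 b=2138/975 c=1168/325 d=-284/75
  seg 3: a=3 b=-386/195 c=-2524/325 d=3652/975
  seg 4: a=-3 b=-6118/975 c=1128/325 d=-376/975
S(19/4) = 15957/5200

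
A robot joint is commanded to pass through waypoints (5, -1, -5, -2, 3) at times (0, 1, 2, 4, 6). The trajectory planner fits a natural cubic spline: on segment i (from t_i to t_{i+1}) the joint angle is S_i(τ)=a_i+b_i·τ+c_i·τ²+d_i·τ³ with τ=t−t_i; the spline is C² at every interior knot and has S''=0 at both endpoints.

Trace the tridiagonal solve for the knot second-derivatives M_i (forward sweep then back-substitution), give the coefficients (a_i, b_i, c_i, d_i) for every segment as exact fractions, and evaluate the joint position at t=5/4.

Δ: Δ0=-6, Δ1=-4, Δ2=3/2, Δ3=5/2
row 1: diag=4, rhs=12; c'=1/4, d'=3
row 2: denom=6−1·1/4=23/4; d'=(33−1·3)/(23/4)=120/23
row 3: denom=8−2·8/23=168/23; d'=(6−2·120/23)/(168/23)=-17/28
back: M3=-17/28
back: M2=120/23−8/23·-17/28=38/7
back: M1=3−1/4·38/7=23/14
M: M0=0, M1=23/14, M2=38/7, M3=-17/28, M4=0
seg 0: a=5, c=M0/2=0, d=(M1−M0)/(6·1)=23/84, b=Δ0−h0·(2M0+M1)/6=-527/84
seg 1: a=-1, c=M1/2=23/28, d=(M2−M1)/(6·1)=53/84, b=Δ1−h1·(2M1+M2)/6=-229/42
seg 2: a=-5, c=M2/2=19/7, d=(M3−M2)/(6·2)=-169/336, b=Δ2−h2·(2M2+M3)/6=-23/12
seg 3: a=-2, c=M3/2=-17/56, d=(M4−M3)/(6·2)=17/336, b=Δ3−h3·(2M3+M4)/6=61/21
t_q=5/4 → seg 1, τ=1/4; S=-1+-229/42·τ+23/28·τ²+53/84·τ³=-4125/1792

  seg 0: a=5 b=-527/84 c=0 d=23/84
  seg 1: a=-1 b=-229/42 c=23/28 d=53/84
  seg 2: a=-5 b=-23/12 c=19/7 d=-169/336
  seg 3: a=-2 b=61/21 c=-17/56 d=17/336
S(5/4) = -4125/1792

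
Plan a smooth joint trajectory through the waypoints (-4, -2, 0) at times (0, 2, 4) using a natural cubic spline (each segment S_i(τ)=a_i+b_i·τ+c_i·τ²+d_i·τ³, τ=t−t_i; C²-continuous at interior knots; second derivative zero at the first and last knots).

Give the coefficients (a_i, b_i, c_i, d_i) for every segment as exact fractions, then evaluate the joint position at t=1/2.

Δ: Δ0=1, Δ1=1
row 1: diag=8, rhs=0; c'=1/4, d'=0
back: M1=0
M: M0=0, M1=0, M2=0
seg 0: a=-4, c=M0/2=0, d=(M1−M0)/(6·2)=0, b=Δ0−h0·(2M0+M1)/6=1
seg 1: a=-2, c=M1/2=0, d=(M2−M1)/(6·2)=0, b=Δ1−h1·(2M1+M2)/6=1
t_q=1/2 → seg 0, τ=1/2; S=-4+1·τ+0·τ²+0·τ³=-7/2

  seg 0: a=-4 b=1 c=0 d=0
  seg 1: a=-2 b=1 c=0 d=0
S(1/2) = -7/2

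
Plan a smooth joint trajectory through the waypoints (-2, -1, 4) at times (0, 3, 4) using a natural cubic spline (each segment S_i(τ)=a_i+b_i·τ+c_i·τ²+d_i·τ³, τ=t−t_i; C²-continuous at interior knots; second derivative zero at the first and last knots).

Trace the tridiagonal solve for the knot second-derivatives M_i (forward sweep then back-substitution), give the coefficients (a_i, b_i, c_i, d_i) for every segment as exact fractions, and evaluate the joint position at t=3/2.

Δ: Δ0=1/3, Δ1=5
row 1: diag=8, rhs=28; c'=1/8, d'=7/2
back: M1=7/2
M: M0=0, M1=7/2, M2=0
seg 0: a=-2, c=M0/2=0, d=(M1−M0)/(6·3)=7/36, b=Δ0−h0·(2M0+M1)/6=-17/12
seg 1: a=-1, c=M1/2=7/4, d=(M2−M1)/(6·1)=-7/12, b=Δ1−h1·(2M1+M2)/6=23/6
t_q=3/2 → seg 0, τ=3/2; S=-2+-17/12·τ+0·τ²+7/36·τ³=-111/32

  seg 0: a=-2 b=-17/12 c=0 d=7/36
  seg 1: a=-1 b=23/6 c=7/4 d=-7/12
S(3/2) = -111/32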